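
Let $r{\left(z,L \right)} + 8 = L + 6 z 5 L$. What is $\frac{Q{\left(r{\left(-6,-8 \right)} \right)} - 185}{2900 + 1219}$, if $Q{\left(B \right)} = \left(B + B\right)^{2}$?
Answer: $\frac{8110919}{4119} \approx 1969.1$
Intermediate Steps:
$r{\left(z,L \right)} = -8 + L + 30 L z$ ($r{\left(z,L \right)} = -8 + \left(L + 6 z 5 L\right) = -8 + \left(L + 30 L z\right) = -8 + L + 30 L z$)
$Q{\left(B \right)} = 4 B^{2}$ ($Q{\left(B \right)} = \left(2 B\right)^{2} = 4 B^{2}$)
$\frac{Q{\left(r{\left(-6,-8 \right)} \right)} - 185}{2900 + 1219} = \frac{4 \left(-8 - 8 + 30 \left(-8\right) \left(-6\right)\right)^{2} - 185}{2900 + 1219} = \frac{4 \left(-8 - 8 + 1440\right)^{2} - 185}{4119} = \left(4 \cdot 1424^{2} - 185\right) \frac{1}{4119} = \left(4 \cdot 2027776 - 185\right) \frac{1}{4119} = \left(8111104 - 185\right) \frac{1}{4119} = 8110919 \cdot \frac{1}{4119} = \frac{8110919}{4119}$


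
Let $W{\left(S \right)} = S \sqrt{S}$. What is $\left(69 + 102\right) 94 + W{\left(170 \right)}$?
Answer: $16074 + 170 \sqrt{170} \approx 18291.0$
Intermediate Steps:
$W{\left(S \right)} = S^{\frac{3}{2}}$
$\left(69 + 102\right) 94 + W{\left(170 \right)} = \left(69 + 102\right) 94 + 170^{\frac{3}{2}} = 171 \cdot 94 + 170 \sqrt{170} = 16074 + 170 \sqrt{170}$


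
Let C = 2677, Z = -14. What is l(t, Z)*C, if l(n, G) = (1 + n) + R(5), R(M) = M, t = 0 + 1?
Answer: 18739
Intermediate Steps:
t = 1
l(n, G) = 6 + n (l(n, G) = (1 + n) + 5 = 6 + n)
l(t, Z)*C = (6 + 1)*2677 = 7*2677 = 18739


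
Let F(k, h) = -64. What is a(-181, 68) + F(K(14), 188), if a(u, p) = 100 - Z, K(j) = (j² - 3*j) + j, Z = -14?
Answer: 50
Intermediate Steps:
K(j) = j² - 2*j
a(u, p) = 114 (a(u, p) = 100 - 1*(-14) = 100 + 14 = 114)
a(-181, 68) + F(K(14), 188) = 114 - 64 = 50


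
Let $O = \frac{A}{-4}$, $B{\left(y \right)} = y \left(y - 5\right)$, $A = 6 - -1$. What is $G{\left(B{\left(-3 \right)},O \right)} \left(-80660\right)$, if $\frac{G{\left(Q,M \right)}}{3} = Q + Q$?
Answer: $-11615040$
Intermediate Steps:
$A = 7$ ($A = 6 + 1 = 7$)
$B{\left(y \right)} = y \left(-5 + y\right)$
$O = - \frac{7}{4}$ ($O = \frac{7}{-4} = 7 \left(- \frac{1}{4}\right) = - \frac{7}{4} \approx -1.75$)
$G{\left(Q,M \right)} = 6 Q$ ($G{\left(Q,M \right)} = 3 \left(Q + Q\right) = 3 \cdot 2 Q = 6 Q$)
$G{\left(B{\left(-3 \right)},O \right)} \left(-80660\right) = 6 \left(- 3 \left(-5 - 3\right)\right) \left(-80660\right) = 6 \left(\left(-3\right) \left(-8\right)\right) \left(-80660\right) = 6 \cdot 24 \left(-80660\right) = 144 \left(-80660\right) = -11615040$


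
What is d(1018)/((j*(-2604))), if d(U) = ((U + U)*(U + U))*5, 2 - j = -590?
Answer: -1295405/96348 ≈ -13.445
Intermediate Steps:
j = 592 (j = 2 - 1*(-590) = 2 + 590 = 592)
d(U) = 20*U**2 (d(U) = ((2*U)*(2*U))*5 = (4*U**2)*5 = 20*U**2)
d(1018)/((j*(-2604))) = (20*1018**2)/((592*(-2604))) = (20*1036324)/(-1541568) = 20726480*(-1/1541568) = -1295405/96348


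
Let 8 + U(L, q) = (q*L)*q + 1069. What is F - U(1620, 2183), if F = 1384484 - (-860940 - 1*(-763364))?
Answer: -7718611181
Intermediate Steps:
U(L, q) = 1061 + L*q² (U(L, q) = -8 + ((q*L)*q + 1069) = -8 + ((L*q)*q + 1069) = -8 + (L*q² + 1069) = -8 + (1069 + L*q²) = 1061 + L*q²)
F = 1482060 (F = 1384484 - (-860940 + 763364) = 1384484 - 1*(-97576) = 1384484 + 97576 = 1482060)
F - U(1620, 2183) = 1482060 - (1061 + 1620*2183²) = 1482060 - (1061 + 1620*4765489) = 1482060 - (1061 + 7720092180) = 1482060 - 1*7720093241 = 1482060 - 7720093241 = -7718611181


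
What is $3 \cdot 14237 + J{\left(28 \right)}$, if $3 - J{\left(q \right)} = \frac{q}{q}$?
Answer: $42713$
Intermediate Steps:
$J{\left(q \right)} = 2$ ($J{\left(q \right)} = 3 - \frac{q}{q} = 3 - 1 = 2$)
$3 \cdot 14237 + J{\left(28 \right)} = 3 \cdot 14237 + 2 = 42711 + 2 = 42713$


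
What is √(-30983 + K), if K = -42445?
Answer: 2*I*√18357 ≈ 270.98*I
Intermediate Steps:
√(-30983 + K) = √(-30983 - 42445) = √(-73428) = 2*I*√18357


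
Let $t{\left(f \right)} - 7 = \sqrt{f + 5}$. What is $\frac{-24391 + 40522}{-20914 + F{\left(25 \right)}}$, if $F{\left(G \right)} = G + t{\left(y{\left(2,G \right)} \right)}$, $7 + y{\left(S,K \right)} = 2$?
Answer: $- \frac{16131}{20882} \approx -0.77248$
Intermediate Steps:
$y{\left(S,K \right)} = -5$ ($y{\left(S,K \right)} = -7 + 2 = -5$)
$t{\left(f \right)} = 7 + \sqrt{5 + f}$ ($t{\left(f \right)} = 7 + \sqrt{f + 5} = 7 + \sqrt{5 + f}$)
$F{\left(G \right)} = 7 + G$ ($F{\left(G \right)} = G + \left(7 + \sqrt{5 - 5}\right) = G + \left(7 + \sqrt{0}\right) = G + \left(7 + 0\right) = G + 7 = 7 + G$)
$\frac{-24391 + 40522}{-20914 + F{\left(25 \right)}} = \frac{-24391 + 40522}{-20914 + \left(7 + 25\right)} = \frac{16131}{-20914 + 32} = \frac{16131}{-20882} = 16131 \left(- \frac{1}{20882}\right) = - \frac{16131}{20882}$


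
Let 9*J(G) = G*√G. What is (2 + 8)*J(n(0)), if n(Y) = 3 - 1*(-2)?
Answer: 50*√5/9 ≈ 12.423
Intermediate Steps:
n(Y) = 5 (n(Y) = 3 + 2 = 5)
J(G) = G^(3/2)/9 (J(G) = (G*√G)/9 = G^(3/2)/9)
(2 + 8)*J(n(0)) = (2 + 8)*(5^(3/2)/9) = 10*((5*√5)/9) = 10*(5*√5/9) = 50*√5/9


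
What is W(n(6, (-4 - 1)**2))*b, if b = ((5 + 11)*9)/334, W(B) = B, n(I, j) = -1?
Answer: -72/167 ≈ -0.43114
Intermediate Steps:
b = 72/167 (b = (16*9)*(1/334) = 144*(1/334) = 72/167 ≈ 0.43114)
W(n(6, (-4 - 1)**2))*b = -1*72/167 = -72/167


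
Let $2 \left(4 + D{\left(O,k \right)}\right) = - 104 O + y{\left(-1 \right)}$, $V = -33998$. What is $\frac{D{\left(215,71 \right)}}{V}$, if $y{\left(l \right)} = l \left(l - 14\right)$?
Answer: $\frac{22353}{67996} \approx 0.32874$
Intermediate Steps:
$y{\left(l \right)} = l \left(-14 + l\right)$
$D{\left(O,k \right)} = \frac{7}{2} - 52 O$ ($D{\left(O,k \right)} = -4 + \frac{- 104 O - \left(-14 - 1\right)}{2} = -4 + \frac{- 104 O - -15}{2} = -4 + \frac{- 104 O + 15}{2} = -4 + \frac{15 - 104 O}{2} = -4 - \left(- \frac{15}{2} + 52 O\right) = \frac{7}{2} - 52 O$)
$\frac{D{\left(215,71 \right)}}{V} = \frac{\frac{7}{2} - 11180}{-33998} = \left(\frac{7}{2} - 11180\right) \left(- \frac{1}{33998}\right) = \left(- \frac{22353}{2}\right) \left(- \frac{1}{33998}\right) = \frac{22353}{67996}$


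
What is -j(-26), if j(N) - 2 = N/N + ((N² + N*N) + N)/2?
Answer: -666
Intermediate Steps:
j(N) = 3 + N² + N/2 (j(N) = 2 + (N/N + ((N² + N*N) + N)/2) = 2 + (1 + ((N² + N²) + N)*(½)) = 2 + (1 + (2*N² + N)*(½)) = 2 + (1 + (N + 2*N²)*(½)) = 2 + (1 + (N² + N/2)) = 2 + (1 + N² + N/2) = 3 + N² + N/2)
-j(-26) = -(3 + (-26)² + (½)*(-26)) = -(3 + 676 - 13) = -1*666 = -666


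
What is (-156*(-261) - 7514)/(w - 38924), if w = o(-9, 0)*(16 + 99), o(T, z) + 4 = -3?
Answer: -33202/39729 ≈ -0.83571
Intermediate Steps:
o(T, z) = -7 (o(T, z) = -4 - 3 = -7)
w = -805 (w = -7*(16 + 99) = -7*115 = -805)
(-156*(-261) - 7514)/(w - 38924) = (-156*(-261) - 7514)/(-805 - 38924) = (40716 - 7514)/(-39729) = 33202*(-1/39729) = -33202/39729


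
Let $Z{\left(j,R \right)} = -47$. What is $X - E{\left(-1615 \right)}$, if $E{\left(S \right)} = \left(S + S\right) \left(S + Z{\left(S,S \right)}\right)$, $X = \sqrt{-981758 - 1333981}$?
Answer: $-5368260 + i \sqrt{2315739} \approx -5.3683 \cdot 10^{6} + 1521.8 i$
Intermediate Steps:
$X = i \sqrt{2315739}$ ($X = \sqrt{-2315739} = i \sqrt{2315739} \approx 1521.8 i$)
$E{\left(S \right)} = 2 S \left(-47 + S\right)$ ($E{\left(S \right)} = \left(S + S\right) \left(S - 47\right) = 2 S \left(-47 + S\right)$)
$X - E{\left(-1615 \right)} = i \sqrt{2315739} - 2 \left(-1615\right) \left(-47 - 1615\right) = i \sqrt{2315739} - 2 \left(-1615\right) \left(-1662\right) = i \sqrt{2315739} - 5368260 = -5368260 + i \sqrt{2315739}$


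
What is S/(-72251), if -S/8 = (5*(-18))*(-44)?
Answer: 31680/72251 ≈ 0.43847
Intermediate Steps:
S = -31680 (S = -8*5*(-18)*(-44) = -(-720)*(-44) = -8*3960 = -31680)
S/(-72251) = -31680/(-72251) = -31680*(-1/72251) = 31680/72251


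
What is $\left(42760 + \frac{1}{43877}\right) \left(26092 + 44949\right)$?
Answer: $\frac{133285740392361}{43877} \approx 3.0377 \cdot 10^{9}$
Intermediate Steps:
$\left(42760 + \frac{1}{43877}\right) \left(26092 + 44949\right) = \left(42760 + \frac{1}{43877}\right) 71041 = \frac{1876180521}{43877} \cdot 71041 = \frac{133285740392361}{43877}$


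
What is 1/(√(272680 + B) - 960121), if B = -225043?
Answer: -960121/921832287004 - 3*√5293/921832287004 ≈ -1.0418e-6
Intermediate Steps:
1/(√(272680 + B) - 960121) = 1/(√(272680 - 225043) - 960121) = 1/(√47637 - 960121) = 1/(3*√5293 - 960121) = 1/(-960121 + 3*√5293)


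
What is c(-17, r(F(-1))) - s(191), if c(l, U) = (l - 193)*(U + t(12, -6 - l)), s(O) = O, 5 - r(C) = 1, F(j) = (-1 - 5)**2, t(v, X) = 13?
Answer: -3761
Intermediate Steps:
F(j) = 36 (F(j) = (-6)**2 = 36)
r(C) = 4 (r(C) = 5 - 1*1 = 5 - 1 = 4)
c(l, U) = (-193 + l)*(13 + U) (c(l, U) = (l - 193)*(U + 13) = (-193 + l)*(13 + U))
c(-17, r(F(-1))) - s(191) = (-2509 - 193*4 + 13*(-17) + 4*(-17)) - 1*191 = (-2509 - 772 - 221 - 68) - 191 = -3570 - 191 = -3761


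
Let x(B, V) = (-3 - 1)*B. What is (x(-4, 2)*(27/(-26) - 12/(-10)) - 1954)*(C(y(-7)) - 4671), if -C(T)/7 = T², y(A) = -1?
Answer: 593366876/65 ≈ 9.1287e+6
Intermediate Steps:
x(B, V) = -4*B
C(T) = -7*T²
(x(-4, 2)*(27/(-26) - 12/(-10)) - 1954)*(C(y(-7)) - 4671) = ((-4*(-4))*(27/(-26) - 12/(-10)) - 1954)*(-7*(-1)² - 4671) = (16*(27*(-1/26) - 12*(-⅒)) - 1954)*(-7*1 - 4671) = (16*(-27/26 + 6/5) - 1954)*(-7 - 4671) = (16*(21/130) - 1954)*(-4678) = (168/65 - 1954)*(-4678) = -126842/65*(-4678) = 593366876/65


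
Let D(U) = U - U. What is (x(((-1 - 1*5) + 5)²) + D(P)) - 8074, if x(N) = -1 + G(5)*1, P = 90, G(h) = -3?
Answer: -8078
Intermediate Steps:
D(U) = 0
x(N) = -4 (x(N) = -1 - 3*1 = -1 - 3 = -4)
(x(((-1 - 1*5) + 5)²) + D(P)) - 8074 = (-4 + 0) - 8074 = -4 - 8074 = -8078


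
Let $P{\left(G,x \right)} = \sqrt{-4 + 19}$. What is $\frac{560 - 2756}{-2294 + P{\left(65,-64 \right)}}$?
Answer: $\frac{5037624}{5262421} + \frac{2196 \sqrt{15}}{5262421} \approx 0.9589$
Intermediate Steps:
$P{\left(G,x \right)} = \sqrt{15}$
$\frac{560 - 2756}{-2294 + P{\left(65,-64 \right)}} = \frac{560 - 2756}{-2294 + \sqrt{15}} = - \frac{2196}{-2294 + \sqrt{15}}$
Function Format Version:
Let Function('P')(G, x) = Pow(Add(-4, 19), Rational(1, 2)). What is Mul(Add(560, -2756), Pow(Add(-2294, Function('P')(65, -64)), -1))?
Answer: Add(Rational(5037624, 5262421), Mul(Rational(2196, 5262421), Pow(15, Rational(1, 2)))) ≈ 0.95890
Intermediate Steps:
Function('P')(G, x) = Pow(15, Rational(1, 2))
Mul(Add(560, -2756), Pow(Add(-2294, Function('P')(65, -64)), -1)) = Mul(Add(560, -2756), Pow(Add(-2294, Pow(15, Rational(1, 2))), -1)) = Mul(-2196, Pow(Add(-2294, Pow(15, Rational(1, 2))), -1))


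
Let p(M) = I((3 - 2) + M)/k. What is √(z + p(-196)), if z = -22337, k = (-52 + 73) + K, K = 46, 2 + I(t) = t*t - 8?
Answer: 2*I*√24430947/67 ≈ 147.55*I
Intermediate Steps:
I(t) = -10 + t² (I(t) = -2 + (t*t - 8) = -2 + (t² - 8) = -2 + (-8 + t²) = -10 + t²)
k = 67 (k = (-52 + 73) + 46 = 21 + 46 = 67)
p(M) = -10/67 + (1 + M)²/67 (p(M) = (-10 + ((3 - 2) + M)²)/67 = (-10 + (1 + M)²)*(1/67) = -10/67 + (1 + M)²/67)
√(z + p(-196)) = √(-22337 + (-10/67 + (1 - 196)²/67)) = √(-22337 + (-10/67 + (1/67)*(-195)²)) = √(-22337 + (-10/67 + (1/67)*38025)) = √(-22337 + (-10/67 + 38025/67)) = √(-22337 + 38015/67) = √(-1458564/67) = 2*I*√24430947/67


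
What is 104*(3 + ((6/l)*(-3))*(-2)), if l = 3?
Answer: 1560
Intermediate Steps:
104*(3 + ((6/l)*(-3))*(-2)) = 104*(3 + ((6/3)*(-3))*(-2)) = 104*(3 + ((6*(⅓))*(-3))*(-2)) = 104*(3 + (2*(-3))*(-2)) = 104*(3 - 6*(-2)) = 104*(3 + 12) = 104*15 = 1560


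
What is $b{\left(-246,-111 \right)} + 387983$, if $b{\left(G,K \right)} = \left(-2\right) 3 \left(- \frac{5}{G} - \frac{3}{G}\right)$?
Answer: $\frac{15907295}{41} \approx 3.8798 \cdot 10^{5}$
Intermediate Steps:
$b{\left(G,K \right)} = \frac{48}{G}$ ($b{\left(G,K \right)} = - 6 \left(- \frac{8}{G}\right) = \frac{48}{G}$)
$b{\left(-246,-111 \right)} + 387983 = \frac{48}{-246} + 387983 = 48 \left(- \frac{1}{246}\right) + 387983 = - \frac{8}{41} + 387983 = \frac{15907295}{41}$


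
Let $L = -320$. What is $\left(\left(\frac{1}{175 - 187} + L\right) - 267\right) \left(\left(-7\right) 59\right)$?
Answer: $\frac{2909585}{12} \approx 2.4247 \cdot 10^{5}$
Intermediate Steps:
$\left(\left(\frac{1}{175 - 187} + L\right) - 267\right) \left(\left(-7\right) 59\right) = \left(\left(\frac{1}{175 - 187} - 320\right) - 267\right) \left(\left(-7\right) 59\right) = \left(\left(\frac{1}{-12} - 320\right) - 267\right) \left(-413\right) = \left(\left(- \frac{1}{12} - 320\right) - 267\right) \left(-413\right) = \left(- \frac{3841}{12} - 267\right) \left(-413\right) = \left(- \frac{7045}{12}\right) \left(-413\right) = \frac{2909585}{12}$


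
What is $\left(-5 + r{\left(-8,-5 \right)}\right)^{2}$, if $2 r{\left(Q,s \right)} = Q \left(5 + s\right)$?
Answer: $25$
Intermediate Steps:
$r{\left(Q,s \right)} = \frac{Q \left(5 + s\right)}{2}$
$\left(-5 + r{\left(-8,-5 \right)}\right)^{2} = \left(-5 + \frac{1}{2} \left(-8\right) \left(5 - 5\right)\right)^{2} = \left(-5 + \frac{1}{2} \left(-8\right) 0\right)^{2} = \left(-5 + 0\right)^{2} = \left(-5\right)^{2} = 25$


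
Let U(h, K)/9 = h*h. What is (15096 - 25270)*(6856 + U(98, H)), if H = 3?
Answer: -949152808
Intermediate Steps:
U(h, K) = 9*h² (U(h, K) = 9*(h*h) = 9*h²)
(15096 - 25270)*(6856 + U(98, H)) = (15096 - 25270)*(6856 + 9*98²) = -10174*(6856 + 9*9604) = -10174*(6856 + 86436) = -10174*93292 = -949152808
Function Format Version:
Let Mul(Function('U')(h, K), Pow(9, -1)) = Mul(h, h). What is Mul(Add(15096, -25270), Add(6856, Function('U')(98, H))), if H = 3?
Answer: -949152808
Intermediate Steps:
Function('U')(h, K) = Mul(9, Pow(h, 2)) (Function('U')(h, K) = Mul(9, Mul(h, h)) = Mul(9, Pow(h, 2)))
Mul(Add(15096, -25270), Add(6856, Function('U')(98, H))) = Mul(Add(15096, -25270), Add(6856, Mul(9, Pow(98, 2)))) = Mul(-10174, Add(6856, Mul(9, 9604))) = Mul(-10174, Add(6856, 86436)) = Mul(-10174, 93292) = -949152808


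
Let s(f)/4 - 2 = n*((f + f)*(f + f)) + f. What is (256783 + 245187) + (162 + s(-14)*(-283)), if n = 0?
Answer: 515716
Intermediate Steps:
s(f) = 8 + 4*f (s(f) = 8 + 4*(0*((f + f)*(f + f)) + f) = 8 + 4*(0*((2*f)*(2*f)) + f) = 8 + 4*(0*(4*f²) + f) = 8 + 4*(0 + f) = 8 + 4*f)
(256783 + 245187) + (162 + s(-14)*(-283)) = (256783 + 245187) + (162 + (8 + 4*(-14))*(-283)) = 501970 + (162 + (8 - 56)*(-283)) = 501970 + (162 - 48*(-283)) = 501970 + (162 + 13584) = 501970 + 13746 = 515716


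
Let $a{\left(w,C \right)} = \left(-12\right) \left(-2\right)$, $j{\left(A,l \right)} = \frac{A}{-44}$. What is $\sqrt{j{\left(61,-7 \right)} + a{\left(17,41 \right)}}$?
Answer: $\frac{\sqrt{10945}}{22} \approx 4.7554$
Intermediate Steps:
$j{\left(A,l \right)} = - \frac{A}{44}$ ($j{\left(A,l \right)} = A \left(- \frac{1}{44}\right) = - \frac{A}{44}$)
$a{\left(w,C \right)} = 24$
$\sqrt{j{\left(61,-7 \right)} + a{\left(17,41 \right)}} = \sqrt{\left(- \frac{1}{44}\right) 61 + 24} = \sqrt{- \frac{61}{44} + 24} = \sqrt{\frac{995}{44}} = \frac{\sqrt{10945}}{22}$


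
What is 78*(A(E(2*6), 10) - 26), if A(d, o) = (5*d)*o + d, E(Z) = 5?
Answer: 17862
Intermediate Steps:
A(d, o) = d + 5*d*o (A(d, o) = 5*d*o + d = d + 5*d*o)
78*(A(E(2*6), 10) - 26) = 78*(5*(1 + 5*10) - 26) = 78*(5*(1 + 50) - 26) = 78*(5*51 - 26) = 78*(255 - 26) = 78*229 = 17862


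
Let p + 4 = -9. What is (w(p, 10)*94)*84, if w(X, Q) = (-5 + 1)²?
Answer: 126336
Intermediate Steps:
p = -13 (p = -4 - 9 = -13)
w(X, Q) = 16 (w(X, Q) = (-4)² = 16)
(w(p, 10)*94)*84 = (16*94)*84 = 1504*84 = 126336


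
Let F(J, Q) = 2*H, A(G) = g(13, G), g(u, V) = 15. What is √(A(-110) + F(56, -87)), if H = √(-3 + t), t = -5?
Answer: √(15 + 4*I*√2) ≈ 3.939 + 0.71806*I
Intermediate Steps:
A(G) = 15
H = 2*I*√2 (H = √(-3 - 5) = √(-8) = 2*I*√2 ≈ 2.8284*I)
F(J, Q) = 4*I*√2 (F(J, Q) = 2*(2*I*√2) = 4*I*√2)
√(A(-110) + F(56, -87)) = √(15 + 4*I*√2)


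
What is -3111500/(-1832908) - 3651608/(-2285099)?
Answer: 492969537663/149584865639 ≈ 3.2956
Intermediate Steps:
-3111500/(-1832908) - 3651608/(-2285099) = -3111500*(-1/1832908) - 3651608*(-1/2285099) = 111125/65461 + 3651608/2285099 = 492969537663/149584865639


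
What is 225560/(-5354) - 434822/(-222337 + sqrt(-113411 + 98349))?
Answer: -5316334692943702/132334166501187 + 434822*I*sqrt(15062)/49433756631 ≈ -40.174 + 0.0010795*I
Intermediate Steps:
225560/(-5354) - 434822/(-222337 + sqrt(-113411 + 98349)) = 225560*(-1/5354) - 434822/(-222337 + sqrt(-15062)) = -112780/2677 - 434822/(-222337 + I*sqrt(15062))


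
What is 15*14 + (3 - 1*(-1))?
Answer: 214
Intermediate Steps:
15*14 + (3 - 1*(-1)) = 210 + (3 + 1) = 210 + 4 = 214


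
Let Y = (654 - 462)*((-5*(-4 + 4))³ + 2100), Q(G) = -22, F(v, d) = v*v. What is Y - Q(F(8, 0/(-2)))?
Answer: 403222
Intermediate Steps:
F(v, d) = v²
Y = 403200 (Y = 192*((-5*0)³ + 2100) = 192*(0³ + 2100) = 192*(0 + 2100) = 192*2100 = 403200)
Y - Q(F(8, 0/(-2))) = 403200 - 1*(-22) = 403200 + 22 = 403222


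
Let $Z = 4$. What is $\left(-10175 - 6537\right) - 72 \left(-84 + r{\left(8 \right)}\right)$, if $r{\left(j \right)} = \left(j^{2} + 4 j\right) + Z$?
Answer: $-17864$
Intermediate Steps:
$r{\left(j \right)} = 4 + j^{2} + 4 j$ ($r{\left(j \right)} = \left(j^{2} + 4 j\right) + 4 = 4 + j^{2} + 4 j$)
$\left(-10175 - 6537\right) - 72 \left(-84 + r{\left(8 \right)}\right) = \left(-10175 - 6537\right) - 72 \left(-84 + \left(4 + 8^{2} + 4 \cdot 8\right)\right) = \left(-10175 - 6537\right) - 72 \left(-84 + \left(4 + 64 + 32\right)\right) = -16712 - 72 \left(-84 + 100\right) = -16712 - 1152 = -17864$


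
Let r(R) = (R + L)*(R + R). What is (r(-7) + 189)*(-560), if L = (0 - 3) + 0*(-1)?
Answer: -184240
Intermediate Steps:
L = -3 (L = -3 + 0 = -3)
r(R) = 2*R*(-3 + R) (r(R) = (R - 3)*(R + R) = (-3 + R)*(2*R) = 2*R*(-3 + R))
(r(-7) + 189)*(-560) = (2*(-7)*(-3 - 7) + 189)*(-560) = (2*(-7)*(-10) + 189)*(-560) = (140 + 189)*(-560) = 329*(-560) = -184240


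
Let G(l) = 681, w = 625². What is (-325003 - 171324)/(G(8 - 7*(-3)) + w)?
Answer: -496327/391306 ≈ -1.2684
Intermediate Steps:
w = 390625
(-325003 - 171324)/(G(8 - 7*(-3)) + w) = (-325003 - 171324)/(681 + 390625) = -496327/391306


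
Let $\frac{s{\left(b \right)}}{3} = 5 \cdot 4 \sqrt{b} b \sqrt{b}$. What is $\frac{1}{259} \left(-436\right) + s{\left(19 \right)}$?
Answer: $\frac{5609504}{259} \approx 21658.0$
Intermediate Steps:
$s{\left(b \right)} = 60 b^{2}$ ($s{\left(b \right)} = 3 \cdot 5 \cdot 4 \sqrt{b} b \sqrt{b} = 3 \cdot 20 \sqrt{b} b \sqrt{b} = 3 \cdot 20 b^{\frac{3}{2}} \sqrt{b} = 3 \cdot 20 b^{2} = 60 b^{2}$)
$\frac{1}{259} \left(-436\right) + s{\left(19 \right)} = \frac{1}{259} \left(-436\right) + 60 \cdot 19^{2} = \frac{1}{259} \left(-436\right) + 60 \cdot 361 = - \frac{436}{259} + 21660 = \frac{5609504}{259}$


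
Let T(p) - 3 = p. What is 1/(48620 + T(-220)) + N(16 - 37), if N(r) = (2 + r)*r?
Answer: 19312798/48403 ≈ 399.00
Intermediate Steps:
T(p) = 3 + p
N(r) = r*(2 + r)
1/(48620 + T(-220)) + N(16 - 37) = 1/(48620 + (3 - 220)) + (16 - 37)*(2 + (16 - 37)) = 1/(48620 - 217) - 21*(2 - 21) = 1/48403 - 21*(-19) = 1/48403 + 399 = 19312798/48403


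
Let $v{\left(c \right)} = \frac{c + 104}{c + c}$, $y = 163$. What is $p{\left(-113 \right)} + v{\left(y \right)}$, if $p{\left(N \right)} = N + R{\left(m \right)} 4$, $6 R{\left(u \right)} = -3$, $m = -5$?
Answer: $- \frac{37223}{326} \approx -114.18$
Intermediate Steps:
$R{\left(u \right)} = - \frac{1}{2}$ ($R{\left(u \right)} = \frac{1}{6} \left(-3\right) = - \frac{1}{2}$)
$v{\left(c \right)} = \frac{104 + c}{2 c}$
$p{\left(N \right)} = -2 + N$ ($p{\left(N \right)} = N - 2 = -2 + N$)
$p{\left(-113 \right)} + v{\left(y \right)} = \left(-2 - 113\right) + \frac{104 + 163}{2 \cdot 163} = -115 + \frac{1}{2} \cdot \frac{1}{163} \cdot 267 = -115 + \frac{267}{326} = - \frac{37223}{326}$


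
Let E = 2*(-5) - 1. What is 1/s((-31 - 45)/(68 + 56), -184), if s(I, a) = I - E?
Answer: 31/322 ≈ 0.096273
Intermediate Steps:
E = -11 (E = -10 - 1 = -11)
s(I, a) = 11 + I (s(I, a) = I - 1*(-11) = I + 11 = 11 + I)
1/s((-31 - 45)/(68 + 56), -184) = 1/(11 + (-31 - 45)/(68 + 56)) = 1/(11 - 76/124) = 1/(11 - 76*1/124) = 1/(11 - 19/31) = 1/(322/31) = 31/322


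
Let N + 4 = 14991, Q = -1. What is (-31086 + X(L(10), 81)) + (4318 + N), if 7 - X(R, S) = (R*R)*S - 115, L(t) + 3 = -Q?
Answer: -11983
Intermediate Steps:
N = 14987 (N = -4 + 14991 = 14987)
L(t) = -2 (L(t) = -3 - 1*(-1) = -3 + 1 = -2)
X(R, S) = 122 - S*R**2 (X(R, S) = 7 - ((R*R)*S - 115) = 7 - (R**2*S - 115) = 7 - (S*R**2 - 115) = 7 - (-115 + S*R**2) = 7 + (115 - S*R**2) = 122 - S*R**2)
(-31086 + X(L(10), 81)) + (4318 + N) = (-31086 + (122 - 1*81*(-2)**2)) + (4318 + 14987) = (-31086 + (122 - 1*81*4)) + 19305 = (-31086 + (122 - 324)) + 19305 = (-31086 - 202) + 19305 = -31288 + 19305 = -11983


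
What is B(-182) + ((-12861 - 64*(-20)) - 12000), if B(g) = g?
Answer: -23763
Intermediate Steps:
B(-182) + ((-12861 - 64*(-20)) - 12000) = -182 + ((-12861 - 64*(-20)) - 12000) = -182 + ((-12861 + 1280) - 12000) = -182 + (-11581 - 12000) = -182 - 23581 = -23763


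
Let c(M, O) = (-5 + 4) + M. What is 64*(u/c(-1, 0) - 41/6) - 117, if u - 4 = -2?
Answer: -1855/3 ≈ -618.33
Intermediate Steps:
u = 2 (u = 4 - 2 = 2)
c(M, O) = -1 + M
64*(u/c(-1, 0) - 41/6) - 117 = 64*(2/(-1 - 1) - 41/6) - 117 = 64*(2/(-2) - 41*⅙) - 117 = 64*(2*(-½) - 41/6) - 117 = 64*(-1 - 41/6) - 117 = 64*(-47/6) - 117 = -1504/3 - 117 = -1855/3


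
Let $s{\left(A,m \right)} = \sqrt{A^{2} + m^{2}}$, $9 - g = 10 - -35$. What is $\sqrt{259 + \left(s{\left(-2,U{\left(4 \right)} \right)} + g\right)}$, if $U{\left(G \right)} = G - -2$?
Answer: $\sqrt{223 + 2 \sqrt{10}} \approx 15.143$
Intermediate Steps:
$g = -36$ ($g = 9 - \left(10 - -35\right) = 9 - \left(10 + 35\right) = 9 - 45 = -36$)
$U{\left(G \right)} = 2 + G$ ($U{\left(G \right)} = G + 2 = 2 + G$)
$\sqrt{259 + \left(s{\left(-2,U{\left(4 \right)} \right)} + g\right)} = \sqrt{259 - \left(36 - \sqrt{\left(-2\right)^{2} + \left(2 + 4\right)^{2}}\right)} = \sqrt{259 - \left(36 - \sqrt{4 + 6^{2}}\right)} = \sqrt{259 - \left(36 - \sqrt{4 + 36}\right)} = \sqrt{259 - \left(36 - \sqrt{40}\right)} = \sqrt{259 - \left(36 - 2 \sqrt{10}\right)} = \sqrt{223 + 2 \sqrt{10}}$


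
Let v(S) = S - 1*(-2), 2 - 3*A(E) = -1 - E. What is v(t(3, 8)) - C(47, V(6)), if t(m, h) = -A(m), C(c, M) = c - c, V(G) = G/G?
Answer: 0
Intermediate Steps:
A(E) = 1 + E/3 (A(E) = ⅔ - (-1 - E)/3 = ⅔ + (⅓ + E/3) = 1 + E/3)
V(G) = 1
C(c, M) = 0
t(m, h) = -1 - m/3 (t(m, h) = -(1 + m/3) = -1 - m/3)
v(S) = 2 + S (v(S) = S + 2 = 2 + S)
v(t(3, 8)) - C(47, V(6)) = (2 + (-1 - ⅓*3)) - 1*0 = (2 + (-1 - 1)) + 0 = (2 - 2) + 0 = 0 + 0 = 0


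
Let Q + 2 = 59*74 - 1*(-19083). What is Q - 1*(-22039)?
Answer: 45486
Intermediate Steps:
Q = 23447 (Q = -2 + (59*74 - 1*(-19083)) = -2 + (4366 + 19083) = -2 + 23449 = 23447)
Q - 1*(-22039) = 23447 - 1*(-22039) = 23447 + 22039 = 45486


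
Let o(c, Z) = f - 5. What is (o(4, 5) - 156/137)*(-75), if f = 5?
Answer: 11700/137 ≈ 85.401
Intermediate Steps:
o(c, Z) = 0 (o(c, Z) = 5 - 5 = 0)
(o(4, 5) - 156/137)*(-75) = (0 - 156/137)*(-75) = -156/137*(-75) = 11700/137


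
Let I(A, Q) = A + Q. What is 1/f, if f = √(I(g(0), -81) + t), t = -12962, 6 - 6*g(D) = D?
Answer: -I*√13042/13042 ≈ -0.0087564*I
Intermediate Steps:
g(D) = 1 - D/6
f = I*√13042 (f = √(((1 - ⅙*0) - 81) - 12962) = √(((1 + 0) - 81) - 12962) = √((1 - 81) - 12962) = √(-80 - 12962) = √(-13042) = I*√13042 ≈ 114.2*I)
1/f = 1/(I*√13042) = -I*√13042/13042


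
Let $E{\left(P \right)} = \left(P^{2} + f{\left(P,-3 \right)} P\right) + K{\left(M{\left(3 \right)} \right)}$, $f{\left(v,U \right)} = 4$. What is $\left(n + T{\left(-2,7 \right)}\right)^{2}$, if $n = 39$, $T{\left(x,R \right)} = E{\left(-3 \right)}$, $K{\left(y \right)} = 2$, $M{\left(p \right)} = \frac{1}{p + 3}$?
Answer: $1444$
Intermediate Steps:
$M{\left(p \right)} = \frac{1}{3 + p}$
$E{\left(P \right)} = 2 + P^{2} + 4 P$ ($E{\left(P \right)} = \left(P^{2} + 4 P\right) + 2 = 2 + P^{2} + 4 P$)
$T{\left(x,R \right)} = -1$ ($T{\left(x,R \right)} = 2 + \left(-3\right)^{2} + 4 \left(-3\right) = 2 + 9 - 12 = -1$)
$\left(n + T{\left(-2,7 \right)}\right)^{2} = \left(39 - 1\right)^{2} = 38^{2} = 1444$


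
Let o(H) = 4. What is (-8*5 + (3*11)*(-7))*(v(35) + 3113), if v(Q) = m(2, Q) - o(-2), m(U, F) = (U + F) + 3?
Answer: -853379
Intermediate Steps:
m(U, F) = 3 + F + U (m(U, F) = (F + U) + 3 = 3 + F + U)
v(Q) = 1 + Q (v(Q) = (3 + Q + 2) - 1*4 = (5 + Q) - 4 = 1 + Q)
(-8*5 + (3*11)*(-7))*(v(35) + 3113) = (-8*5 + (3*11)*(-7))*((1 + 35) + 3113) = (-40 + 33*(-7))*(36 + 3113) = (-40 - 231)*3149 = -271*3149 = -853379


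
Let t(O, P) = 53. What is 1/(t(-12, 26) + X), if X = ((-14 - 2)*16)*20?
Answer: -1/5067 ≈ -0.00019736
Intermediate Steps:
X = -5120 (X = -16*16*20 = -256*20 = -5120)
1/(t(-12, 26) + X) = 1/(53 - 5120) = 1/(-5067) = -1/5067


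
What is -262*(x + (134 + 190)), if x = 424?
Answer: -195976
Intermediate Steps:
-262*(x + (134 + 190)) = -262*(424 + (134 + 190)) = -262*(424 + 324) = -262*748 = -195976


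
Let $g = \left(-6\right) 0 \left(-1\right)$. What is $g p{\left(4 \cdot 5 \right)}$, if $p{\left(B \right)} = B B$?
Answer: $0$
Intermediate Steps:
$g = 0$ ($g = 0 \left(-1\right) = 0$)
$p{\left(B \right)} = B^{2}$
$g p{\left(4 \cdot 5 \right)} = 0 \left(4 \cdot 5\right)^{2} = 0 \cdot 20^{2} = 0 \cdot 400 = 0$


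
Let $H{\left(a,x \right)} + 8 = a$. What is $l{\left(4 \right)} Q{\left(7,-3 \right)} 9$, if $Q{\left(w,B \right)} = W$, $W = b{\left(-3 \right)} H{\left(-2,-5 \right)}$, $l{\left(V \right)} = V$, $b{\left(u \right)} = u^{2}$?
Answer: $-3240$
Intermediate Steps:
$H{\left(a,x \right)} = -8 + a$
$W = -90$ ($W = \left(-3\right)^{2} \left(-8 - 2\right) = 9 \left(-10\right) = -90$)
$Q{\left(w,B \right)} = -90$
$l{\left(4 \right)} Q{\left(7,-3 \right)} 9 = 4 \left(-90\right) 9 = \left(-360\right) 9 = -3240$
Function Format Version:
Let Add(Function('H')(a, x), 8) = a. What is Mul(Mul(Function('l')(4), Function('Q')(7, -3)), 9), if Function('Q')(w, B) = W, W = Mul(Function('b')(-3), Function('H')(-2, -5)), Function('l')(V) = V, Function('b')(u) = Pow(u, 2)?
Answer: -3240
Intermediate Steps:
Function('H')(a, x) = Add(-8, a)
W = -90 (W = Mul(Pow(-3, 2), Add(-8, -2)) = Mul(9, -10) = -90)
Function('Q')(w, B) = -90
Mul(Mul(Function('l')(4), Function('Q')(7, -3)), 9) = Mul(Mul(4, -90), 9) = Mul(-360, 9) = -3240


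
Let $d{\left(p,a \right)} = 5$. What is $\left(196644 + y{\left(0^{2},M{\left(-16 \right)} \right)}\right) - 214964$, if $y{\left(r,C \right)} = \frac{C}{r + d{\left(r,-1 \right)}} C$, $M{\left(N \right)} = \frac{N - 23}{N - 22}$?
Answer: $- \frac{132268879}{7220} \approx -18320.0$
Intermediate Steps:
$M{\left(N \right)} = \frac{-23 + N}{-22 + N}$
$y{\left(r,C \right)} = \frac{C^{2}}{5 + r}$ ($y{\left(r,C \right)} = \frac{C}{r + 5} C = \frac{C}{5 + r} C = \frac{C^{2}}{5 + r}$)
$\left(196644 + y{\left(0^{2},M{\left(-16 \right)} \right)}\right) - 214964 = \left(196644 + \frac{\left(\frac{-23 - 16}{-22 - 16}\right)^{2}}{5 + 0^{2}}\right) - 214964 = \left(196644 + \frac{\left(\frac{1}{-38} \left(-39\right)\right)^{2}}{5 + 0}\right) - 214964 = \left(196644 + \frac{\left(\left(- \frac{1}{38}\right) \left(-39\right)\right)^{2}}{5}\right) - 214964 = \left(196644 + \left(\frac{39}{38}\right)^{2} \cdot \frac{1}{5}\right) - 214964 = \left(196644 + \frac{1521}{1444} \cdot \frac{1}{5}\right) - 214964 = \left(196644 + \frac{1521}{7220}\right) - 214964 = \frac{1419771201}{7220} - 214964 = - \frac{132268879}{7220}$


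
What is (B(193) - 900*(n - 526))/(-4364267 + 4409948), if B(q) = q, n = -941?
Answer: 1320493/45681 ≈ 28.907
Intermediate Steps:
(B(193) - 900*(n - 526))/(-4364267 + 4409948) = (193 - 900*(-941 - 526))/(-4364267 + 4409948) = (193 - 900*(-1467))/45681 = (193 + 1320300)*(1/45681) = 1320493*(1/45681) = 1320493/45681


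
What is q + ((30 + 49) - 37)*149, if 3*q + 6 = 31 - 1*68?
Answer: 18731/3 ≈ 6243.7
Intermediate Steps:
q = -43/3 (q = -2 + (31 - 1*68)/3 = -2 + (31 - 68)/3 = -2 + (⅓)*(-37) = -2 - 37/3 = -43/3 ≈ -14.333)
q + ((30 + 49) - 37)*149 = -43/3 + ((30 + 49) - 37)*149 = -43/3 + (79 - 37)*149 = -43/3 + 42*149 = -43/3 + 6258 = 18731/3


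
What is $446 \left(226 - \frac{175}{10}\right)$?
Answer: $92991$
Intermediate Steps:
$446 \left(226 - \frac{175}{10}\right) = 446 \left(226 - \frac{35}{2}\right) = 446 \cdot \frac{417}{2} = 92991$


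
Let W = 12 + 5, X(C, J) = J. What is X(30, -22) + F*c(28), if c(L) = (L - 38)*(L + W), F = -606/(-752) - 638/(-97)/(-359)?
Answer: -2464111153/6546724 ≈ -376.39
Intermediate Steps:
F = 10311481/13093448 (F = -606*(-1/752) - 638*(-1/97)*(-1/359) = 303/376 + (638/97)*(-1/359) = 303/376 - 638/34823 = 10311481/13093448 ≈ 0.78753)
W = 17
c(L) = (-38 + L)*(17 + L) (c(L) = (L - 38)*(L + 17) = (-38 + L)*(17 + L))
X(30, -22) + F*c(28) = -22 + 10311481*(-646 + 28² - 21*28)/13093448 = -22 + 10311481*(-646 + 784 - 588)/13093448 = -22 + (10311481/13093448)*(-450) = -22 - 2320083225/6546724 = -2464111153/6546724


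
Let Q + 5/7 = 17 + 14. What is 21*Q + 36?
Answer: 672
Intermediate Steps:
Q = 212/7 (Q = -5/7 + (17 + 14) = -5/7 + 31 = 212/7 ≈ 30.286)
21*Q + 36 = 21*(212/7) + 36 = 636 + 36 = 672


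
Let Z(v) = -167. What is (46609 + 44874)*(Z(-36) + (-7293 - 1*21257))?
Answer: -2627117311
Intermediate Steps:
(46609 + 44874)*(Z(-36) + (-7293 - 1*21257)) = (46609 + 44874)*(-167 + (-7293 - 1*21257)) = 91483*(-167 + (-7293 - 21257)) = 91483*(-167 - 28550) = 91483*(-28717) = -2627117311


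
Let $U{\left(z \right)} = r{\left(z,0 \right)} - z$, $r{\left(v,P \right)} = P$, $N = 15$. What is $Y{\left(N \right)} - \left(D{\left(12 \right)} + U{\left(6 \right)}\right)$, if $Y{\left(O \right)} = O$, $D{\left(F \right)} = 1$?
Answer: $20$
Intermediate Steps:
$U{\left(z \right)} = - z$ ($U{\left(z \right)} = 0 - z = - z$)
$Y{\left(N \right)} - \left(D{\left(12 \right)} + U{\left(6 \right)}\right) = 15 - \left(1 - 6\right) = 15 - -5 = 15 + 5 = 20$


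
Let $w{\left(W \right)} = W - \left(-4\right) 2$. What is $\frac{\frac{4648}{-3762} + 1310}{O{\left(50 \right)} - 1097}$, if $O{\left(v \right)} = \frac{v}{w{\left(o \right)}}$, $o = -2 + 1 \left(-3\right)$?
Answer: $- \frac{2461786}{2032107} \approx -1.2114$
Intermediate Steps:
$o = -5$ ($o = -2 - 3 = -5$)
$w{\left(W \right)} = 8 + W$ ($w{\left(W \right)} = W - -8 = W + 8 = 8 + W$)
$O{\left(v \right)} = \frac{v}{3}$ ($O{\left(v \right)} = \frac{v}{8 - 5} = \frac{v}{3}$)
$\frac{\frac{4648}{-3762} + 1310}{O{\left(50 \right)} - 1097} = \frac{\frac{4648}{-3762} + 1310}{\frac{1}{3} \cdot 50 - 1097} = \frac{4648 \left(- \frac{1}{3762}\right) + 1310}{\frac{50}{3} - 1097} = \frac{- \frac{2324}{1881} + 1310}{- \frac{3241}{3}} = \frac{2461786}{1881} \left(- \frac{3}{3241}\right) = - \frac{2461786}{2032107}$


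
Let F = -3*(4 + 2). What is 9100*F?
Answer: -163800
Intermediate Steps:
F = -18 (F = -3*6 = -18)
9100*F = 9100*(-18) = -163800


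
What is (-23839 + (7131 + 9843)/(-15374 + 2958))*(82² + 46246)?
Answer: -3919806458515/3104 ≈ -1.2628e+9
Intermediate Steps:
(-23839 + (7131 + 9843)/(-15374 + 2958))*(82² + 46246) = (-23839 + 16974/(-12416))*(6724 + 46246) = (-23839 + 16974*(-1/12416))*52970 = (-23839 - 8487/6208)*52970 = -148000999/6208*52970 = -3919806458515/3104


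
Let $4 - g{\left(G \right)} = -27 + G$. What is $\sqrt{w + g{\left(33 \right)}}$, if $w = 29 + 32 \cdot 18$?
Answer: $3 \sqrt{67} \approx 24.556$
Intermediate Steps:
$w = 605$ ($w = 29 + 576 = 605$)
$g{\left(G \right)} = 31 - G$ ($g{\left(G \right)} = 4 - \left(-27 + G\right) = 31 - G$)
$\sqrt{w + g{\left(33 \right)}} = \sqrt{605 + \left(31 - 33\right)} = \sqrt{605 - 2} = \sqrt{603} = 3 \sqrt{67}$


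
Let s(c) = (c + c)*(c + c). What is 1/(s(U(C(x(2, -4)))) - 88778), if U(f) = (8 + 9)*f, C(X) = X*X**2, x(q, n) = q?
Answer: -1/14794 ≈ -6.7595e-5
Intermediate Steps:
C(X) = X**3
U(f) = 17*f
s(c) = 4*c**2 (s(c) = (2*c)*(2*c) = 4*c**2)
1/(s(U(C(x(2, -4)))) - 88778) = 1/(4*(17*2**3)**2 - 88778) = 1/(4*(17*8)**2 - 88778) = 1/(4*136**2 - 88778) = 1/(4*18496 - 88778) = 1/(73984 - 88778) = 1/(-14794) = -1/14794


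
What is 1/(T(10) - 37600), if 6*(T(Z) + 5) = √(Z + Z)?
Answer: -67689/2545444844 - 3*√5/12727224220 ≈ -2.6593e-5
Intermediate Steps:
T(Z) = -5 + √2*√Z/6 (T(Z) = -5 + √(Z + Z)/6 = -5 + √(2*Z)/6 = -5 + (√2*√Z)/6 = -5 + √2*√Z/6)
1/(T(10) - 37600) = 1/((-5 + √2*√10/6) - 37600) = 1/((-5 + √5/3) - 37600) = 1/(-37605 + √5/3)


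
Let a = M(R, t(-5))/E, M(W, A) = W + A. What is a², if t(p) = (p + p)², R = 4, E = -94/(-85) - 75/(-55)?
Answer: 9455617600/5331481 ≈ 1773.5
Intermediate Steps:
E = 2309/935 (E = -94*(-1/85) - 75*(-1/55) = 94/85 + 15/11 = 2309/935 ≈ 2.4695)
t(p) = 4*p² (t(p) = (2*p)² = 4*p²)
M(W, A) = A + W
a = 97240/2309 (a = (4*(-5)² + 4)/(2309/935) = (4*25 + 4)*(935/2309) = (100 + 4)*(935/2309) = 104*(935/2309) = 97240/2309 ≈ 42.113)
a² = (97240/2309)² = 9455617600/5331481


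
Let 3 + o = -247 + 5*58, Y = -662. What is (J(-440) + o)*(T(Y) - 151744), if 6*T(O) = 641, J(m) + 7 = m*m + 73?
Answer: -88119087019/3 ≈ -2.9373e+10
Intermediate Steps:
o = 40 (o = -3 + (-247 + 5*58) = -3 + (-247 + 290) = -3 + 43 = 40)
J(m) = 66 + m² (J(m) = -7 + (m*m + 73) = -7 + (m² + 73) = -7 + (73 + m²) = 66 + m²)
T(O) = 641/6 (T(O) = (⅙)*641 = 641/6)
(J(-440) + o)*(T(Y) - 151744) = ((66 + (-440)²) + 40)*(641/6 - 151744) = ((66 + 193600) + 40)*(-909823/6) = (193666 + 40)*(-909823/6) = 193706*(-909823/6) = -88119087019/3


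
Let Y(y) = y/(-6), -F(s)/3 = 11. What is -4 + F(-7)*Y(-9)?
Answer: -107/2 ≈ -53.500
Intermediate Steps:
F(s) = -33 (F(s) = -3*11 = -33)
Y(y) = -y/6 (Y(y) = y*(-1/6) = -y/6)
-4 + F(-7)*Y(-9) = -4 - (-11)*(-9)/2 = -4 - 33*3/2 = -4 - 99/2 = -107/2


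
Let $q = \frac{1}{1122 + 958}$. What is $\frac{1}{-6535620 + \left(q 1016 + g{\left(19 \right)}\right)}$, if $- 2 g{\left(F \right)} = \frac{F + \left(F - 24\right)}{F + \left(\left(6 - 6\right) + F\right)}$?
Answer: $- \frac{4940}{32285961297} \approx -1.5301 \cdot 10^{-7}$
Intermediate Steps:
$q = \frac{1}{2080} \approx 0.00048077$
$g{\left(F \right)} = - \frac{-24 + 2 F}{4 F}$ ($g{\left(F \right)} = - \frac{\left(F + \left(F - 24\right)\right) \frac{1}{F + \left(\left(6 - 6\right) + F\right)}}{2} = - \frac{\left(F + \left(-24 + F\right)\right) \frac{1}{F + \left(0 + F\right)}}{2} = - \frac{\left(-24 + 2 F\right) \frac{1}{F + F}}{2} = - \frac{\left(-24 + 2 F\right) \frac{1}{2 F}}{2} = - \frac{\frac{1}{2} \frac{1}{F} \left(-24 + 2 F\right)}{2} = - \frac{-24 + 2 F}{4 F}$)
$\frac{1}{-6535620 + \left(q 1016 + g{\left(19 \right)}\right)} = \frac{1}{-6535620 + \left(\frac{1}{2080} \cdot 1016 + \frac{12 - 19}{2 \cdot 19}\right)} = \frac{1}{-6535620 + \left(\frac{127}{260} + \frac{1}{2} \cdot \frac{1}{19} \left(12 - 19\right)\right)} = \frac{1}{-6535620 + \left(\frac{127}{260} + \frac{1}{2} \cdot \frac{1}{19} \left(-7\right)\right)} = \frac{1}{-6535620 + \left(\frac{127}{260} - \frac{7}{38}\right)} = \frac{1}{-6535620 + \frac{1503}{4940}} = \frac{1}{- \frac{32285961297}{4940}} = - \frac{4940}{32285961297}$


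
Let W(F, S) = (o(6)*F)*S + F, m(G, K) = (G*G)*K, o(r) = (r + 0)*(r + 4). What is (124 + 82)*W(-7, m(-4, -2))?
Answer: 2767198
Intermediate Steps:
o(r) = r*(4 + r)
m(G, K) = K*G**2 (m(G, K) = G**2*K = K*G**2)
W(F, S) = F + 60*F*S (W(F, S) = ((6*(4 + 6))*F)*S + F = ((6*10)*F)*S + F = (60*F)*S + F = 60*F*S + F = F + 60*F*S)
(124 + 82)*W(-7, m(-4, -2)) = (124 + 82)*(-7*(1 + 60*(-2*(-4)**2))) = 206*(-7*(1 + 60*(-2*16))) = 206*(-7*(1 + 60*(-32))) = 206*(-7*(1 - 1920)) = 206*(-7*(-1919)) = 206*13433 = 2767198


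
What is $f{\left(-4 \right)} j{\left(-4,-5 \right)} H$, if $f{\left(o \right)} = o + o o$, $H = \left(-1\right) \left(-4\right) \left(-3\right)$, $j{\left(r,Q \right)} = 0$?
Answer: $0$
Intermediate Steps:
$H = -12$ ($H = 4 \left(-3\right) = -12$)
$f{\left(o \right)} = o + o^{2}$
$f{\left(-4 \right)} j{\left(-4,-5 \right)} H = - 4 \left(1 - 4\right) 0 \left(-12\right) = \left(-4\right) \left(-3\right) 0 \left(-12\right) = 12 \cdot 0 \left(-12\right) = 0 \left(-12\right) = 0$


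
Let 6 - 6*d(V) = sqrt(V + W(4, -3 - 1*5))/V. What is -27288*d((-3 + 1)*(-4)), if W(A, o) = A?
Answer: -27288 + 1137*sqrt(3) ≈ -25319.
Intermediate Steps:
d(V) = 1 - sqrt(4 + V)/(6*V) (d(V) = 1 - sqrt(V + 4)/(6*V) = 1 - sqrt(4 + V)/(6*V))
-27288*d((-3 + 1)*(-4)) = -27288*((-3 + 1)*(-4) - sqrt(4 + (-3 + 1)*(-4))/6)/((-3 + 1)*(-4)) = -27288*(-2*(-4) - sqrt(4 - 2*(-4))/6)/((-2*(-4))) = -27288*(8 - sqrt(4 + 8)/6)/8 = -3411*(8 - sqrt(3)/3) = -27288*(1 - sqrt(3)/24) = -27288 + 1137*sqrt(3)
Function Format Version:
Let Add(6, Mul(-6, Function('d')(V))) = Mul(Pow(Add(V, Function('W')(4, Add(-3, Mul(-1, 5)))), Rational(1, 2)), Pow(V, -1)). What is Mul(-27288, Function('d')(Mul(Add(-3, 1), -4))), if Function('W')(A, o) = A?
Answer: Add(-27288, Mul(1137, Pow(3, Rational(1, 2)))) ≈ -25319.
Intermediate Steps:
Function('d')(V) = Add(1, Mul(Rational(-1, 6), Pow(V, -1), Pow(Add(4, V), Rational(1, 2)))) (Function('d')(V) = Add(1, Mul(Rational(-1, 6), Mul(Pow(Add(V, 4), Rational(1, 2)), Pow(V, -1)))) = Add(1, Mul(Rational(-1, 6), Mul(Pow(Add(4, V), Rational(1, 2)), Pow(V, -1)))) = Add(1, Mul(Rational(-1, 6), Mul(Pow(V, -1), Pow(Add(4, V), Rational(1, 2))))) = Add(1, Mul(Rational(-1, 6), Pow(V, -1), Pow(Add(4, V), Rational(1, 2)))))
Mul(-27288, Function('d')(Mul(Add(-3, 1), -4))) = Mul(-27288, Mul(Pow(Mul(Add(-3, 1), -4), -1), Add(Mul(Add(-3, 1), -4), Mul(Rational(-1, 6), Pow(Add(4, Mul(Add(-3, 1), -4)), Rational(1, 2)))))) = Mul(-27288, Mul(Pow(Mul(-2, -4), -1), Add(Mul(-2, -4), Mul(Rational(-1, 6), Pow(Add(4, Mul(-2, -4)), Rational(1, 2)))))) = Mul(-27288, Mul(Pow(8, -1), Add(8, Mul(Rational(-1, 6), Pow(Add(4, 8), Rational(1, 2)))))) = Mul(-27288, Mul(Rational(1, 8), Add(8, Mul(Rational(-1, 6), Pow(12, Rational(1, 2)))))) = Mul(-27288, Mul(Rational(1, 8), Add(8, Mul(Rational(-1, 6), Mul(2, Pow(3, Rational(1, 2))))))) = Mul(-27288, Mul(Rational(1, 8), Add(8, Mul(Rational(-1, 3), Pow(3, Rational(1, 2)))))) = Mul(-27288, Add(1, Mul(Rational(-1, 24), Pow(3, Rational(1, 2))))) = Add(-27288, Mul(1137, Pow(3, Rational(1, 2))))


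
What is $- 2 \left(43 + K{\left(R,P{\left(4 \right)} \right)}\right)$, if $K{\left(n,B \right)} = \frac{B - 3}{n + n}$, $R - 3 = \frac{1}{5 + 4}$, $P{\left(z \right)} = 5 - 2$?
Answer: $-86$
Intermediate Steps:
$P{\left(z \right)} = 3$ ($P{\left(z \right)} = 5 - 2 = 3$)
$R = \frac{28}{9}$ ($R = 3 + \frac{1}{5 + 4} = 3 + \frac{1}{9} = \frac{28}{9} \approx 3.1111$)
$K{\left(n,B \right)} = \frac{-3 + B}{2 n}$
$- 2 \left(43 + K{\left(R,P{\left(4 \right)} \right)}\right) = - 2 \left(43 + \frac{-3 + 3}{2 \cdot \frac{28}{9}}\right) = - 2 \left(43 + \frac{1}{2} \cdot \frac{9}{28} \cdot 0\right) = - 2 \left(43 + 0\right) = \left(-2\right) 43 = -86$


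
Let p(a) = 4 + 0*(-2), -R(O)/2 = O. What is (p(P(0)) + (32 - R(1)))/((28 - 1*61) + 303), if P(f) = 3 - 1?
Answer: 19/135 ≈ 0.14074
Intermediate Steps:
R(O) = -2*O
P(f) = 2
p(a) = 4 (p(a) = 4 + 0 = 4)
(p(P(0)) + (32 - R(1)))/((28 - 1*61) + 303) = (4 + (32 - (-2)))/((28 - 1*61) + 303) = (4 + (32 - 1*(-2)))/((28 - 61) + 303) = (4 + (32 + 2))/(-33 + 303) = (4 + 34)/270 = 38*(1/270) = 19/135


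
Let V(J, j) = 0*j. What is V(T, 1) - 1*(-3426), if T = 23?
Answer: 3426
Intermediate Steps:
V(J, j) = 0
V(T, 1) - 1*(-3426) = 0 - 1*(-3426) = 0 + 3426 = 3426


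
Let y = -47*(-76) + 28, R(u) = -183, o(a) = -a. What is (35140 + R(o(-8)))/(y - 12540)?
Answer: -34957/8940 ≈ -3.9102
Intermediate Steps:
y = 3600 (y = 3572 + 28 = 3600)
(35140 + R(o(-8)))/(y - 12540) = (35140 - 183)/(3600 - 12540) = 34957/(-8940) = 34957*(-1/8940) = -34957/8940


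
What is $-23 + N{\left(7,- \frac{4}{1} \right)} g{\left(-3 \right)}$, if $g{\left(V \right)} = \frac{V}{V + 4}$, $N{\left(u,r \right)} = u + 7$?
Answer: $-65$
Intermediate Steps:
$N{\left(u,r \right)} = 7 + u$
$g{\left(V \right)} = \frac{V}{4 + V}$
$-23 + N{\left(7,- \frac{4}{1} \right)} g{\left(-3 \right)} = -23 + \left(7 + 7\right) \left(- \frac{3}{4 - 3}\right) = -23 + 14 \left(- \frac{3}{1}\right) = -23 + 14 \left(\left(-3\right) 1\right) = -23 + 14 \left(-3\right) = -23 - 42 = -65$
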